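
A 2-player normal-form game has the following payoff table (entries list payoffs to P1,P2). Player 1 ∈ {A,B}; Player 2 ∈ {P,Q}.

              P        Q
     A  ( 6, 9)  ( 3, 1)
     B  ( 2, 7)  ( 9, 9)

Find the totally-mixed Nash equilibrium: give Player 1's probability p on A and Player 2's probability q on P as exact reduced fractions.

P1 indiff ⇒ q·6+(1-q)·3 = q·2+(1-q)·9 ⇒ q(4) = (1-q)(6) ⇒ q = 3/5
P2 indiff ⇒ p·9+(1-p)·7 = p·1+(1-p)·9 ⇒ p(8) = (1-p)(2) ⇒ p = 1/5

p=1/5, q=3/5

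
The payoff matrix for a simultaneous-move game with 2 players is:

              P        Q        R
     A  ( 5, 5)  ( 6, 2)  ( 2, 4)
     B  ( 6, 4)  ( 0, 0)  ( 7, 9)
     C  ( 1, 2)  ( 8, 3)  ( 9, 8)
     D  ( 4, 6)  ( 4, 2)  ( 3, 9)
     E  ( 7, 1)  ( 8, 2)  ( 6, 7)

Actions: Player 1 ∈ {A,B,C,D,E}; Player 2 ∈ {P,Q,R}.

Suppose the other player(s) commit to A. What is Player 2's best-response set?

u_2(P vs A) = 5
u_2(Q vs A) = 2
u_2(R vs A) = 4
max payoff 5 at {P}

argmax u_2 = {P}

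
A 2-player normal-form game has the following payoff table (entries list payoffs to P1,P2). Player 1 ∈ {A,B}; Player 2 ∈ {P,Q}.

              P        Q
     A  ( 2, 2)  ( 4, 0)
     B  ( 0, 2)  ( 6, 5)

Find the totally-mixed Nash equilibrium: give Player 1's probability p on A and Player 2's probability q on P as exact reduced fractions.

P1 indiff ⇒ q·2+(1-q)·4 = q·0+(1-q)·6 ⇒ q(2) = (1-q)(2) ⇒ q = 1/2
P2 indiff ⇒ p·2+(1-p)·2 = p·0+(1-p)·5 ⇒ p(2) = (1-p)(3) ⇒ p = 3/5

P1 mixes 3/5 on A; P2 mixes 1/2 on P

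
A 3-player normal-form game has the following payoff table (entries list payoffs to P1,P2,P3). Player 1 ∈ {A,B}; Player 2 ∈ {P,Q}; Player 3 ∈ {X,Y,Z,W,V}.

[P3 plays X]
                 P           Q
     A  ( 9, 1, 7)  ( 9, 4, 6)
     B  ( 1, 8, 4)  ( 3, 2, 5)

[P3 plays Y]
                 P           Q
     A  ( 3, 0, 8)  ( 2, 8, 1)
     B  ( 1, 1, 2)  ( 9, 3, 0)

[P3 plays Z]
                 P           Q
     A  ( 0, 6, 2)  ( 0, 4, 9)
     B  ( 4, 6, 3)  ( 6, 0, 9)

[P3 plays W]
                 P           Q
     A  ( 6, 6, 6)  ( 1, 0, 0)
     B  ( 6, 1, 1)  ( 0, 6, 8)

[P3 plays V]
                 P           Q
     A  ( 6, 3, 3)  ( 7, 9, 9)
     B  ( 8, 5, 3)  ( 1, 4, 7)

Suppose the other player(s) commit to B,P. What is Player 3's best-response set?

argmax u_3 = {X}

u_3(X vs B,P) = 4
u_3(Y vs B,P) = 2
u_3(Z vs B,P) = 3
u_3(W vs B,P) = 1
u_3(V vs B,P) = 3
max payoff 4 at {X}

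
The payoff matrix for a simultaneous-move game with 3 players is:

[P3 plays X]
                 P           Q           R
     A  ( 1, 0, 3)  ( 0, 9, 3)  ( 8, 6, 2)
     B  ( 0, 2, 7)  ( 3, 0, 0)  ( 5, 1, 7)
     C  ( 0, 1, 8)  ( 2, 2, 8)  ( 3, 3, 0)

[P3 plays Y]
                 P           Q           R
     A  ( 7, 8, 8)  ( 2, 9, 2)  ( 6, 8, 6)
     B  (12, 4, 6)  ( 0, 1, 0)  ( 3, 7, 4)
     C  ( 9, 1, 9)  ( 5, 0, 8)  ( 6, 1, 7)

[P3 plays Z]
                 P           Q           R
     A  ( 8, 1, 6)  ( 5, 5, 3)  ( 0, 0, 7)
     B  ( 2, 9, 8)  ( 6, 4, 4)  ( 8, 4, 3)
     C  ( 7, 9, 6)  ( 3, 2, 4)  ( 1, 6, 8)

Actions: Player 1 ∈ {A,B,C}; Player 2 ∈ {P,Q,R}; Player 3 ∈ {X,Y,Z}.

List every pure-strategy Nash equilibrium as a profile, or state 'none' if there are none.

PSNE: ∅

(A,P,X): not NE [P2→Q gives 9>0; P3→Y gives 8>3]
(A,P,Y): not NE [P1→B gives 12>7; P2→Q gives 9>8]
(A,P,Z): not NE [P2→Q gives 5>1; P3→Y gives 8>6]
(A,Q,X): not NE [P1→B gives 3>0]
(A,Q,Y): not NE [P1→C gives 5>2; P3→Z gives 3>2]
(A,Q,Z): not NE [P1→B gives 6>5]
(A,R,X): not NE [P2→Q gives 9>6; P3→Z gives 7>2]
(A,R,Y): not NE [P2→Q gives 9>8; P3→Z gives 7>6]
(A,R,Z): not NE [P1→B gives 8>0; P2→Q gives 5>0]
(B,P,X): not NE [P1→A gives 1>0; P3→Z gives 8>7]
(B,P,Y): not NE [P2→R gives 7>4; P3→Z gives 8>6]
(B,P,Z): not NE [P1→A gives 8>2]
(B,Q,X): not NE [P2→P gives 2>0; P3→Z gives 4>0]
(B,Q,Y): not NE [P1→C gives 5>0; P2→R gives 7>1; P3→Z gives 4>0]
(B,Q,Z): not NE [P2→P gives 9>4]
(B,R,X): not NE [P1→A gives 8>5; P2→P gives 2>1]
(B,R,Y): not NE [P1→C gives 6>3; P3→X gives 7>4]
(B,R,Z): not NE [P2→P gives 9>4; P3→X gives 7>3]
(C,P,X): not NE [P1→A gives 1>0; P2→R gives 3>1; P3→Y gives 9>8]
(C,P,Y): not NE [P1→B gives 12>9]
(C,P,Z): not NE [P1→A gives 8>7; P3→Y gives 9>6]
(C,Q,X): not NE [P1→B gives 3>2; P2→R gives 3>2]
(C,Q,Y): not NE [P2→R gives 1>0]
(C,Q,Z): not NE [P1→B gives 6>3; P2→P gives 9>2; P3→Y gives 8>4]
(C,R,X): not NE [P1→A gives 8>3; P3→Z gives 8>0]
(C,R,Y): not NE [P3→Z gives 8>7]
(C,R,Z): not NE [P1→B gives 8>1; P2→P gives 9>6]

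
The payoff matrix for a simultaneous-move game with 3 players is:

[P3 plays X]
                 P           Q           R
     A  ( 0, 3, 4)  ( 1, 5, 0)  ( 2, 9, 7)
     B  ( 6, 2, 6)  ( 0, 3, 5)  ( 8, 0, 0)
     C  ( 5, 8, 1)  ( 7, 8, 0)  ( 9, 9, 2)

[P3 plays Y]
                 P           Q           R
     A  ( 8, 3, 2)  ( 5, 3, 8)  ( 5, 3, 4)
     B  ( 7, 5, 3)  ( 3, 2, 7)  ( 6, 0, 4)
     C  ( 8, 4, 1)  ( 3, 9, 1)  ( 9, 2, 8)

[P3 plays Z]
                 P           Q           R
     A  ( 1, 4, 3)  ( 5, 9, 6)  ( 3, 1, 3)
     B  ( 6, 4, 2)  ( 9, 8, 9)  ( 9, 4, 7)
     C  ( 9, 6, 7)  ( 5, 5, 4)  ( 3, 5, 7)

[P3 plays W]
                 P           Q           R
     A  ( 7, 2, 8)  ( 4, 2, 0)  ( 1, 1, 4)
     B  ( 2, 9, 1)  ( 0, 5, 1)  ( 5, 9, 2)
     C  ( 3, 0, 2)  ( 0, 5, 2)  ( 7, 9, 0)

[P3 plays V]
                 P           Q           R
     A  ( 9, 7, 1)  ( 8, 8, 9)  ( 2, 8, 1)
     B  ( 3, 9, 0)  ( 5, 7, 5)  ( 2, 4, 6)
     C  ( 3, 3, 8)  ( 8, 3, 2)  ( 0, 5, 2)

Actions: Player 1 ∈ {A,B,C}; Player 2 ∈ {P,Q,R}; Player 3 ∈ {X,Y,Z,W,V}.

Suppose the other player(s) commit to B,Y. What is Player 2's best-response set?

u_2(P vs B,Y) = 5
u_2(Q vs B,Y) = 2
u_2(R vs B,Y) = 0
max payoff 5 at {P}

P2 best: {P}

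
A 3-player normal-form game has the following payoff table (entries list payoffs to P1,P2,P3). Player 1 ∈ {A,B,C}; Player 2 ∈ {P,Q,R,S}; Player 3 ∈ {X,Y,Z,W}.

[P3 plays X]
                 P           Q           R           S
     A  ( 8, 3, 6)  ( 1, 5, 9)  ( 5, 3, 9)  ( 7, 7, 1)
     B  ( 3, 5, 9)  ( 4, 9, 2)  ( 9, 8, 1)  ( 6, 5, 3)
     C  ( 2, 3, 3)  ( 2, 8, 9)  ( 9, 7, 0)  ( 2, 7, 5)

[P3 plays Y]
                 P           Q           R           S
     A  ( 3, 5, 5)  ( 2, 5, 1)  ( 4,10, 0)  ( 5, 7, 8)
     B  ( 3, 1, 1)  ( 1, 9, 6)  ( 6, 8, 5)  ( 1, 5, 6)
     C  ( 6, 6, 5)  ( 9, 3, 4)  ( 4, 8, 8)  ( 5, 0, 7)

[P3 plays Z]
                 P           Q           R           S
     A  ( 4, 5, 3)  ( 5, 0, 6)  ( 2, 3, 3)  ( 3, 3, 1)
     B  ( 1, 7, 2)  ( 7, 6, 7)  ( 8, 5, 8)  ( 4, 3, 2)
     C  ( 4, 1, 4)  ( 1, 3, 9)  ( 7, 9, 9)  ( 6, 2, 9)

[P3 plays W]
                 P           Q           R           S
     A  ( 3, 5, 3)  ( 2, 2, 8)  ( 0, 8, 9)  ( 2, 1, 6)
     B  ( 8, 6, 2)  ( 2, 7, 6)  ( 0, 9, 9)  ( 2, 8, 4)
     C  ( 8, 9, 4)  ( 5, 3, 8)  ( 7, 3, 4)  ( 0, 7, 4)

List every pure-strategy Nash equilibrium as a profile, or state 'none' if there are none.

Equilibria: none

(A,P,X): not NE [P2→S gives 7>3]
(A,P,Y): not NE [P1→C gives 6>3; P2→R gives 10>5; P3→X gives 6>5]
(A,P,Z): not NE [P3→X gives 6>3]
(A,P,W): not NE [P1→C gives 8>3; P2→R gives 8>5; P3→X gives 6>3]
(A,Q,X): not NE [P1→B gives 4>1; P2→S gives 7>5]
(A,Q,Y): not NE [P1→C gives 9>2; P2→R gives 10>5; P3→X gives 9>1]
(A,Q,Z): not NE [P1→B gives 7>5; P2→P gives 5>0; P3→X gives 9>6]
(A,Q,W): not NE [P1→C gives 5>2; P2→R gives 8>2; P3→X gives 9>8]
(A,R,X): not NE [P1→C gives 9>5; P2→S gives 7>3]
(A,R,Y): not NE [P1→B gives 6>4; P3→W gives 9>0]
(A,R,Z): not NE [P1→B gives 8>2; P2→P gives 5>3; P3→W gives 9>3]
(A,R,W): not NE [P1→C gives 7>0]
(A,S,X): not NE [P3→Y gives 8>1]
(A,S,Y): not NE [P2→R gives 10>7]
(A,S,Z): not NE [P1→C gives 6>3; P2→P gives 5>3; P3→Y gives 8>1]
(A,S,W): not NE [P2→R gives 8>1; P3→Y gives 8>6]
(B,P,X): not NE [P1→A gives 8>3; P2→Q gives 9>5]
(B,P,Y): not NE [P1→C gives 6>3; P2→Q gives 9>1; P3→X gives 9>1]
(B,P,Z): not NE [P1→C gives 4>1; P3→X gives 9>2]
(B,P,W): not NE [P2→R gives 9>6; P3→X gives 9>2]
(B,Q,X): not NE [P3→Z gives 7>2]
(B,Q,Y): not NE [P1→C gives 9>1; P3→Z gives 7>6]
(B,Q,Z): not NE [P2→P gives 7>6]
(B,Q,W): not NE [P1→C gives 5>2; P2→R gives 9>7; P3→Z gives 7>6]
(B,R,X): not NE [P2→Q gives 9>8; P3→W gives 9>1]
(B,R,Y): not NE [P2→Q gives 9>8; P3→W gives 9>5]
(B,R,Z): not NE [P2→P gives 7>5; P3→W gives 9>8]
(B,R,W): not NE [P1→C gives 7>0]
(B,S,X): not NE [P1→A gives 7>6; P2→Q gives 9>5; P3→Y gives 6>3]
(B,S,Y): not NE [P1→C gives 5>1; P2→Q gives 9>5]
(B,S,Z): not NE [P1→C gives 6>4; P2→P gives 7>3; P3→Y gives 6>2]
(B,S,W): not NE [P2→R gives 9>8; P3→Y gives 6>4]
(C,P,X): not NE [P1→A gives 8>2; P2→Q gives 8>3; P3→Y gives 5>3]
(C,P,Y): not NE [P2→R gives 8>6]
(C,P,Z): not NE [P2→R gives 9>1; P3→Y gives 5>4]
(C,P,W): not NE [P3→Y gives 5>4]
(C,Q,X): not NE [P1→B gives 4>2]
(C,Q,Y): not NE [P2→R gives 8>3; P3→Z gives 9>4]
(C,Q,Z): not NE [P1→B gives 7>1; P2→R gives 9>3]
(C,Q,W): not NE [P2→P gives 9>3; P3→Z gives 9>8]
(C,R,X): not NE [P2→Q gives 8>7; P3→Z gives 9>0]
(C,R,Y): not NE [P1→B gives 6>4; P3→Z gives 9>8]
(C,R,Z): not NE [P1→B gives 8>7]
(C,R,W): not NE [P2→P gives 9>3; P3→Z gives 9>4]
(C,S,X): not NE [P1→A gives 7>2; P2→Q gives 8>7; P3→Z gives 9>5]
(C,S,Y): not NE [P2→R gives 8>0; P3→Z gives 9>7]
(C,S,Z): not NE [P2→R gives 9>2]
(C,S,W): not NE [P1→B gives 2>0; P2→P gives 9>7; P3→Z gives 9>4]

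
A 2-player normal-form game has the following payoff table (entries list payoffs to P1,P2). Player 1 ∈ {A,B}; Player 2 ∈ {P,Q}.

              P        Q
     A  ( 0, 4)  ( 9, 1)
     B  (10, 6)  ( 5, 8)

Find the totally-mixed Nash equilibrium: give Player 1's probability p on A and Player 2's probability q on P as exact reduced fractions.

P1 indiff ⇒ q·0+(1-q)·9 = q·10+(1-q)·5 ⇒ q(-10) = (1-q)(-4) ⇒ q = 2/7
P2 indiff ⇒ p·4+(1-p)·6 = p·1+(1-p)·8 ⇒ p(3) = (1-p)(2) ⇒ p = 2/5

(p,q) = (2/5, 2/7)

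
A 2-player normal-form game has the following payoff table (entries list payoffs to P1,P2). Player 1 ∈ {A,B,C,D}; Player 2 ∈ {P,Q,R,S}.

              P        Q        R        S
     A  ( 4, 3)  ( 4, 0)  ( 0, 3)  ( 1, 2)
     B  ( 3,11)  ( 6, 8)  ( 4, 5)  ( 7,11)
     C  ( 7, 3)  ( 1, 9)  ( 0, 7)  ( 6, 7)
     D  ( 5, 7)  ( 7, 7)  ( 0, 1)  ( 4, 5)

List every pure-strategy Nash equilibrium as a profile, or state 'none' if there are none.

PSNE = {(B,S), (D,Q)}

(A,P): not NE [P1→C gives 7>4]
(A,Q): not NE [P1→D gives 7>4; P2→R gives 3>0]
(A,R): not NE [P1→B gives 4>0]
(A,S): not NE [P1→B gives 7>1; P2→R gives 3>2]
(B,P): not NE [P1→C gives 7>3]
(B,Q): not NE [P1→D gives 7>6; P2→S gives 11>8]
(B,R): not NE [P2→S gives 11>5]
(B,S): NE
(C,P): not NE [P2→Q gives 9>3]
(C,Q): not NE [P1→D gives 7>1]
(C,R): not NE [P1→B gives 4>0; P2→Q gives 9>7]
(C,S): not NE [P1→B gives 7>6; P2→Q gives 9>7]
(D,P): not NE [P1→C gives 7>5]
(D,Q): NE
(D,R): not NE [P1→B gives 4>0; P2→Q gives 7>1]
(D,S): not NE [P1→B gives 7>4; P2→Q gives 7>5]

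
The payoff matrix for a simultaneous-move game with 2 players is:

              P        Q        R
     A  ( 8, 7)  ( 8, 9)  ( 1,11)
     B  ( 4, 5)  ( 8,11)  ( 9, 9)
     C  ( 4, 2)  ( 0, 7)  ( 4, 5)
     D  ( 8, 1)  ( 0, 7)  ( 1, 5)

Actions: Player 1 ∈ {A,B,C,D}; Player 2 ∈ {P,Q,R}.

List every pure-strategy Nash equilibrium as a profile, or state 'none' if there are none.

Nash profiles: (B,Q)

(A,P): not NE [P2→R gives 11>7]
(A,Q): not NE [P2→R gives 11>9]
(A,R): not NE [P1→B gives 9>1]
(B,P): not NE [P1→D gives 8>4; P2→Q gives 11>5]
(B,Q): NE
(B,R): not NE [P2→Q gives 11>9]
(C,P): not NE [P1→D gives 8>4; P2→Q gives 7>2]
(C,Q): not NE [P1→B gives 8>0]
(C,R): not NE [P1→B gives 9>4; P2→Q gives 7>5]
(D,P): not NE [P2→Q gives 7>1]
(D,Q): not NE [P1→B gives 8>0]
(D,R): not NE [P1→B gives 9>1; P2→Q gives 7>5]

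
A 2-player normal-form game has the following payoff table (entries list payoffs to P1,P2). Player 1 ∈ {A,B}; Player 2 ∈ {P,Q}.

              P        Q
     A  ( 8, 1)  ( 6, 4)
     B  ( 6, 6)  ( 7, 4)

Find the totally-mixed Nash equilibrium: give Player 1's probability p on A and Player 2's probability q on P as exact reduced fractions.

P1 mixes 2/5 on A; P2 mixes 1/3 on P

P1 indiff ⇒ q·8+(1-q)·6 = q·6+(1-q)·7 ⇒ q(2) = (1-q)(1) ⇒ q = 1/3
P2 indiff ⇒ p·1+(1-p)·6 = p·4+(1-p)·4 ⇒ p(-3) = (1-p)(-2) ⇒ p = 2/5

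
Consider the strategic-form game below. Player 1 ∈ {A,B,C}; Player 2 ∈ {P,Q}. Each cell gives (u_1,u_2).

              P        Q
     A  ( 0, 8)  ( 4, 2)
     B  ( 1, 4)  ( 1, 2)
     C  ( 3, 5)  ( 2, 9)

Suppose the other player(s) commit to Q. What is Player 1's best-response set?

u_1(A vs Q) = 4
u_1(B vs Q) = 1
u_1(C vs Q) = 2
max payoff 4 at {A}

argmax u_1 = {A}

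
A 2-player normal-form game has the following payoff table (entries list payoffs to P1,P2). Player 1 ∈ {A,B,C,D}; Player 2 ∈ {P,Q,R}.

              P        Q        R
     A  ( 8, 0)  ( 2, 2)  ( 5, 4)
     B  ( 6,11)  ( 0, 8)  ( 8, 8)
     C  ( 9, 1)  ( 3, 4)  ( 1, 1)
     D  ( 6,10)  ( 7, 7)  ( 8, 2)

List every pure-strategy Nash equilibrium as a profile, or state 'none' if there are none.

(A,P): not NE [P1→C gives 9>8; P2→R gives 4>0]
(A,Q): not NE [P1→D gives 7>2; P2→R gives 4>2]
(A,R): not NE [P1→D gives 8>5]
(B,P): not NE [P1→C gives 9>6]
(B,Q): not NE [P1→D gives 7>0; P2→P gives 11>8]
(B,R): not NE [P2→P gives 11>8]
(C,P): not NE [P2→Q gives 4>1]
(C,Q): not NE [P1→D gives 7>3]
(C,R): not NE [P1→D gives 8>1; P2→Q gives 4>1]
(D,P): not NE [P1→C gives 9>6]
(D,Q): not NE [P2→P gives 10>7]
(D,R): not NE [P2→P gives 10>2]

No pure NE.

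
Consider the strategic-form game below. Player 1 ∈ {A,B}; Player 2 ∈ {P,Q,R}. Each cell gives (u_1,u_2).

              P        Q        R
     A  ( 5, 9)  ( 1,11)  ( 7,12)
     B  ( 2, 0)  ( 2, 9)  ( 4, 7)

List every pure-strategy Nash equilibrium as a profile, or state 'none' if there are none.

(A,P): not NE [P2→R gives 12>9]
(A,Q): not NE [P1→B gives 2>1; P2→R gives 12>11]
(A,R): NE
(B,P): not NE [P1→A gives 5>2; P2→Q gives 9>0]
(B,Q): NE
(B,R): not NE [P1→A gives 7>4; P2→Q gives 9>7]

Nash profiles: (A,R), (B,Q)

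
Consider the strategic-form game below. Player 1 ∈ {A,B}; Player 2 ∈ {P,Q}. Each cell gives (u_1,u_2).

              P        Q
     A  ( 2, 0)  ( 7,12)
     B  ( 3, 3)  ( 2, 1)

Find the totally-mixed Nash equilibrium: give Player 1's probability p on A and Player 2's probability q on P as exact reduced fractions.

(p,q) = (1/7, 5/6)

P1 indiff ⇒ q·2+(1-q)·7 = q·3+(1-q)·2 ⇒ q(-1) = (1-q)(-5) ⇒ q = 5/6
P2 indiff ⇒ p·0+(1-p)·3 = p·12+(1-p)·1 ⇒ p(-12) = (1-p)(-2) ⇒ p = 1/7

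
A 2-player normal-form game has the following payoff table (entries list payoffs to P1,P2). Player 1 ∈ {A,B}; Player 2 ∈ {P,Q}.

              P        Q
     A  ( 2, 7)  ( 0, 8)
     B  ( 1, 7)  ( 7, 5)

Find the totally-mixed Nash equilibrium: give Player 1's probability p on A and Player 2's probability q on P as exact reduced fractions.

P1 indiff ⇒ q·2+(1-q)·0 = q·1+(1-q)·7 ⇒ q(1) = (1-q)(7) ⇒ q = 7/8
P2 indiff ⇒ p·7+(1-p)·7 = p·8+(1-p)·5 ⇒ p(-1) = (1-p)(-2) ⇒ p = 2/3

(p,q) = (2/3, 7/8)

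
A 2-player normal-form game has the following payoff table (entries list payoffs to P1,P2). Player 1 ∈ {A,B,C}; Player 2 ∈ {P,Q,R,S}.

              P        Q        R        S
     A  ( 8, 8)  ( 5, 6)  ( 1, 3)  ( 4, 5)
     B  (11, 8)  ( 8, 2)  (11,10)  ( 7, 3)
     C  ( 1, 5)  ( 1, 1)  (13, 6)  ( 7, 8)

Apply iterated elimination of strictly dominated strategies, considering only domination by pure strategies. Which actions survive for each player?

P1 drop A (B beats it: P:11>8 Q:8>5 R:11>1 S:7>4)
P2 drop P (R beats it: B:10>8 C:6>5)
P2 drop Q (R beats it: B:10>2 C:6>1)
P1→{B,C} P2→{R,S}

Remaining: P1:{B,C} P2:{R,S}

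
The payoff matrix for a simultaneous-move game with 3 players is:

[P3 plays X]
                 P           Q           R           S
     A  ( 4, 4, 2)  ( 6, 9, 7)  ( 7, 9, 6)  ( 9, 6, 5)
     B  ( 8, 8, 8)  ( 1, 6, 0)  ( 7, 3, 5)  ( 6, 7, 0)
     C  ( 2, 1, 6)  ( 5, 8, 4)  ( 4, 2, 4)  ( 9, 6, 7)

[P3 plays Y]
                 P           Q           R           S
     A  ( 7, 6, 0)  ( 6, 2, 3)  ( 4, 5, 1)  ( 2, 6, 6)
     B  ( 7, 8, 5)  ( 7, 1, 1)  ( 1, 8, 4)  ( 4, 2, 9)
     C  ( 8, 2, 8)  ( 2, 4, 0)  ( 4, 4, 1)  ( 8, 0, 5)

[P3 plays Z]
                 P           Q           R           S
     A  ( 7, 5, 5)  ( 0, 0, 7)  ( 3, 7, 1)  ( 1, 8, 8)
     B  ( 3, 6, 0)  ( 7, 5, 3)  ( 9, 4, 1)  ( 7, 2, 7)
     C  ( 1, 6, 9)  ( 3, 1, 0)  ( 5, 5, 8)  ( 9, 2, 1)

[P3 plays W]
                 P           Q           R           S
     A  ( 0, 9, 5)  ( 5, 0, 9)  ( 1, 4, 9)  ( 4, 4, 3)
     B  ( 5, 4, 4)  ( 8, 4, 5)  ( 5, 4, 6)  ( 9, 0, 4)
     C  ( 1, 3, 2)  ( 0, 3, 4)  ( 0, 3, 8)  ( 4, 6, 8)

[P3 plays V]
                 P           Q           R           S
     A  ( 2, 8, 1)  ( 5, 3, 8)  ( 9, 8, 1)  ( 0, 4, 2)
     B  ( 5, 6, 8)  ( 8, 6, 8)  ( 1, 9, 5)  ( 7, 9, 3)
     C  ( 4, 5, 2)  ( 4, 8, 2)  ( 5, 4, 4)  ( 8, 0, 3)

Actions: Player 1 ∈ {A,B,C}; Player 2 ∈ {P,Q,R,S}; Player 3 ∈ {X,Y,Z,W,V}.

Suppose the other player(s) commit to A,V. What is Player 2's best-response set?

BR_2 = {P,R}

u_2(P vs A,V) = 8
u_2(Q vs A,V) = 3
u_2(R vs A,V) = 8
u_2(S vs A,V) = 4
max payoff 8 at {P,R}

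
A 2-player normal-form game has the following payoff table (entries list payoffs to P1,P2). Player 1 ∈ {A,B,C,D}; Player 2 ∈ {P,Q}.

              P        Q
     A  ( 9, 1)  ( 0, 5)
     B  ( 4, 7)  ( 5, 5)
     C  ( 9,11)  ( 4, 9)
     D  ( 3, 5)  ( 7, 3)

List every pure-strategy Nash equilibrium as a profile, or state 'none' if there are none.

(A,P): not NE [P2→Q gives 5>1]
(A,Q): not NE [P1→D gives 7>0]
(B,P): not NE [P1→C gives 9>4]
(B,Q): not NE [P1→D gives 7>5; P2→P gives 7>5]
(C,P): NE
(C,Q): not NE [P1→D gives 7>4; P2→P gives 11>9]
(D,P): not NE [P1→C gives 9>3]
(D,Q): not NE [P2→P gives 5>3]

NE set: (C,P)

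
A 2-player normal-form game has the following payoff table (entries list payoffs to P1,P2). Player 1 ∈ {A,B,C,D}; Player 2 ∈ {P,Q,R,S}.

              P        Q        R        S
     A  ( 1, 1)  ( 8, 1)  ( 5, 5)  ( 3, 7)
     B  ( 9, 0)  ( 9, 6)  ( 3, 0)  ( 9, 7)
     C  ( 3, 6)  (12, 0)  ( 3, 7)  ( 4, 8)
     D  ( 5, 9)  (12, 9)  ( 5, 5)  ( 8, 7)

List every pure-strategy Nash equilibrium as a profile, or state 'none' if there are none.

Nash profiles: (B,S), (D,Q)

(A,P): not NE [P1→B gives 9>1; P2→S gives 7>1]
(A,Q): not NE [P1→D gives 12>8; P2→S gives 7>1]
(A,R): not NE [P2→S gives 7>5]
(A,S): not NE [P1→B gives 9>3]
(B,P): not NE [P2→S gives 7>0]
(B,Q): not NE [P1→D gives 12>9; P2→S gives 7>6]
(B,R): not NE [P1→D gives 5>3; P2→S gives 7>0]
(B,S): NE
(C,P): not NE [P1→B gives 9>3; P2→S gives 8>6]
(C,Q): not NE [P2→S gives 8>0]
(C,R): not NE [P1→D gives 5>3; P2→S gives 8>7]
(C,S): not NE [P1→B gives 9>4]
(D,P): not NE [P1→B gives 9>5]
(D,Q): NE
(D,R): not NE [P2→Q gives 9>5]
(D,S): not NE [P1→B gives 9>8; P2→Q gives 9>7]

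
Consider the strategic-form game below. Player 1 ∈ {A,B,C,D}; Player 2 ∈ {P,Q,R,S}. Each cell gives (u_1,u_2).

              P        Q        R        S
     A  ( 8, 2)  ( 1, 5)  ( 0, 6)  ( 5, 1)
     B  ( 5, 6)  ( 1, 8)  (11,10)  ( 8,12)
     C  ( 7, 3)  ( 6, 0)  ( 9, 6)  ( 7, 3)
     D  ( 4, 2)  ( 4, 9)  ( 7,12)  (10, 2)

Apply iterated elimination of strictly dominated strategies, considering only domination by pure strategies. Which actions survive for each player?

P2 drop P (R beats it: A:6>2 B:10>6 C:6>3 D:12>2)
P1 drop A (C beats it: Q:6>1 R:9>0 S:7>5)
P2 drop Q (R beats it: B:10>8 C:6>0 D:12>9)
P1 drop C (B beats it: R:11>9 S:8>7)
P1→{B,D} P2→{R,S}

Remaining: P1:{B,D} P2:{R,S}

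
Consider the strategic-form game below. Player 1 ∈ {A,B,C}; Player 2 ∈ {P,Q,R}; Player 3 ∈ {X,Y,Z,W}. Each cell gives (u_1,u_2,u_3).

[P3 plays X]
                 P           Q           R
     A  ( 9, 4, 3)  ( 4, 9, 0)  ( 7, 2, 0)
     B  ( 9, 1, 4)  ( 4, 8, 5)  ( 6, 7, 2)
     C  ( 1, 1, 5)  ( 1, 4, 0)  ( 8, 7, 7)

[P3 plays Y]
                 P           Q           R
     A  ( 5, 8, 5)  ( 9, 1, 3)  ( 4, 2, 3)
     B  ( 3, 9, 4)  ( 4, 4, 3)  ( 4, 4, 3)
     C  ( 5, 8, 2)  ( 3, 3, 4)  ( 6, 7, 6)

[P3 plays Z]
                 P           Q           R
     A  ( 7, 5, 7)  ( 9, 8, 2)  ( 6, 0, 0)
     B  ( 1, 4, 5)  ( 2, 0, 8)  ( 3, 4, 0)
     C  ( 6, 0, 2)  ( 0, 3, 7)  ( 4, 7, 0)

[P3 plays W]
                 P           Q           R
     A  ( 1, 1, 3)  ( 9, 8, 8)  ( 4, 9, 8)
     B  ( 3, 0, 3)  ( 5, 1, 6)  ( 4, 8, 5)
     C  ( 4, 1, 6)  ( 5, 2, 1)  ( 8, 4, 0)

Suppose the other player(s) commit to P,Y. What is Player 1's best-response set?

argmax u_1 = {A,C}

u_1(A vs P,Y) = 5
u_1(B vs P,Y) = 3
u_1(C vs P,Y) = 5
max payoff 5 at {A,C}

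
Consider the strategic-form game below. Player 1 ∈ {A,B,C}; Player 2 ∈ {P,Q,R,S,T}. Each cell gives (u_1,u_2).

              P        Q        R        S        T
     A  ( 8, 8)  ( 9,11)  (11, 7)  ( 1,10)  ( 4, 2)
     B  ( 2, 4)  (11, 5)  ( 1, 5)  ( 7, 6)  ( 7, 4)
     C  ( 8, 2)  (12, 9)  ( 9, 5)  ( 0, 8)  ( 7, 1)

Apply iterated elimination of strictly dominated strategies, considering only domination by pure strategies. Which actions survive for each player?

Survivors P1:{B,C} P2:{Q,S}

P2 drop P (Q beats it: A:11>8 B:5>4 C:9>2)
P2 drop R (S beats it: A:10>7 B:6>5 C:8>5)
P1 drop A (B beats it: Q:11>9 S:7>1 T:7>4)
P2 drop T (Q beats it: B:5>4 C:9>1)
P1→{B,C} P2→{Q,S}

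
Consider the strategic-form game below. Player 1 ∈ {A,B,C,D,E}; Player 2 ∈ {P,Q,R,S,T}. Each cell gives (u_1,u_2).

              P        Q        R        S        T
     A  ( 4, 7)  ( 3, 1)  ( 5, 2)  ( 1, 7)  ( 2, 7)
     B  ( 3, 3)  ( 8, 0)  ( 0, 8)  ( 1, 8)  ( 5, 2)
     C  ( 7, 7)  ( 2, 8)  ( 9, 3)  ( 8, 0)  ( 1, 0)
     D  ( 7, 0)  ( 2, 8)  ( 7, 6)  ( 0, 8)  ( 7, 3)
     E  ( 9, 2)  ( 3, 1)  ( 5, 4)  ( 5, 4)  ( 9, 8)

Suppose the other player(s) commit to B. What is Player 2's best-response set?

BR_2 = {R,S}

u_2(P vs B) = 3
u_2(Q vs B) = 0
u_2(R vs B) = 8
u_2(S vs B) = 8
u_2(T vs B) = 2
max payoff 8 at {R,S}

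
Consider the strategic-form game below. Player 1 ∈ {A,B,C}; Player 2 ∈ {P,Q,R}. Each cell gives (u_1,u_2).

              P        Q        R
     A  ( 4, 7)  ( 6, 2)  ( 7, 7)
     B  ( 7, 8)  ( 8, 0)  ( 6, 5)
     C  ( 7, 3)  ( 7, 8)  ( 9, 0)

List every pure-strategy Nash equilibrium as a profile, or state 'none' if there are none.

(A,P): not NE [P1→C gives 7>4]
(A,Q): not NE [P1→B gives 8>6; P2→R gives 7>2]
(A,R): not NE [P1→C gives 9>7]
(B,P): NE
(B,Q): not NE [P2→P gives 8>0]
(B,R): not NE [P1→C gives 9>6; P2→P gives 8>5]
(C,P): not NE [P2→Q gives 8>3]
(C,Q): not NE [P1→B gives 8>7]
(C,R): not NE [P2→Q gives 8>0]

PSNE = {(B,P)}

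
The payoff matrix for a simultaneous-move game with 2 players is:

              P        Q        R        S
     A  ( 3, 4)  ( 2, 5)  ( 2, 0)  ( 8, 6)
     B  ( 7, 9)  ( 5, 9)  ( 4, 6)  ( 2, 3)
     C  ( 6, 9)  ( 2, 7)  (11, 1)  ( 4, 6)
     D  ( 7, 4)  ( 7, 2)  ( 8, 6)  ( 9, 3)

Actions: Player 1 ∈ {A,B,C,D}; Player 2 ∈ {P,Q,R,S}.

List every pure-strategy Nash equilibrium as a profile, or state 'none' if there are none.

(A,P): not NE [P1→D gives 7>3; P2→S gives 6>4]
(A,Q): not NE [P1→D gives 7>2; P2→S gives 6>5]
(A,R): not NE [P1→C gives 11>2; P2→S gives 6>0]
(A,S): not NE [P1→D gives 9>8]
(B,P): NE
(B,Q): not NE [P1→D gives 7>5]
(B,R): not NE [P1→C gives 11>4; P2→Q gives 9>6]
(B,S): not NE [P1→D gives 9>2; P2→Q gives 9>3]
(C,P): not NE [P1→D gives 7>6]
(C,Q): not NE [P1→D gives 7>2; P2→P gives 9>7]
(C,R): not NE [P2→P gives 9>1]
(C,S): not NE [P1→D gives 9>4; P2→P gives 9>6]
(D,P): not NE [P2→R gives 6>4]
(D,Q): not NE [P2→R gives 6>2]
(D,R): not NE [P1→C gives 11>8]
(D,S): not NE [P2→R gives 6>3]

Nash profiles: (B,P)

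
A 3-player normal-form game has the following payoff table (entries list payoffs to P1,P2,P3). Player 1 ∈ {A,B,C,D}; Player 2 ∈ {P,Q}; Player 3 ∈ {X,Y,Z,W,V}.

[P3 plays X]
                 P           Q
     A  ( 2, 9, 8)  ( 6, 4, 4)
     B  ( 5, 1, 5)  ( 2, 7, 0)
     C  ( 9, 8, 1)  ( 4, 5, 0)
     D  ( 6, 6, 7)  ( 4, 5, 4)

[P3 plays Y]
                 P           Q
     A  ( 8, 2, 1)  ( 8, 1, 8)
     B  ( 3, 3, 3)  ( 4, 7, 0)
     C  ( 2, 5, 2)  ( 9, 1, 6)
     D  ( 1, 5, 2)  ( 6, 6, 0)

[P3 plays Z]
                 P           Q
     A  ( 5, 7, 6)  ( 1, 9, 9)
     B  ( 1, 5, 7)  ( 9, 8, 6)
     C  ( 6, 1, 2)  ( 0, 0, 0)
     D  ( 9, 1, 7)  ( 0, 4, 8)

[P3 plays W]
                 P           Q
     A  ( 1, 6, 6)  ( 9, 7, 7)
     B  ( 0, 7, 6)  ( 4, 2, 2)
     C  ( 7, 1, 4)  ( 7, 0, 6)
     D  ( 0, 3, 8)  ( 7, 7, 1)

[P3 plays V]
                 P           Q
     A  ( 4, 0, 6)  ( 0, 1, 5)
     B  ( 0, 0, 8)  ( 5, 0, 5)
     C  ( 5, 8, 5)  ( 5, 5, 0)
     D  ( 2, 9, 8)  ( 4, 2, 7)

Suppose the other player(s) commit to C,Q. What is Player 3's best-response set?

P3 best: {Y,W}

u_3(X vs C,Q) = 0
u_3(Y vs C,Q) = 6
u_3(Z vs C,Q) = 0
u_3(W vs C,Q) = 6
u_3(V vs C,Q) = 0
max payoff 6 at {Y,W}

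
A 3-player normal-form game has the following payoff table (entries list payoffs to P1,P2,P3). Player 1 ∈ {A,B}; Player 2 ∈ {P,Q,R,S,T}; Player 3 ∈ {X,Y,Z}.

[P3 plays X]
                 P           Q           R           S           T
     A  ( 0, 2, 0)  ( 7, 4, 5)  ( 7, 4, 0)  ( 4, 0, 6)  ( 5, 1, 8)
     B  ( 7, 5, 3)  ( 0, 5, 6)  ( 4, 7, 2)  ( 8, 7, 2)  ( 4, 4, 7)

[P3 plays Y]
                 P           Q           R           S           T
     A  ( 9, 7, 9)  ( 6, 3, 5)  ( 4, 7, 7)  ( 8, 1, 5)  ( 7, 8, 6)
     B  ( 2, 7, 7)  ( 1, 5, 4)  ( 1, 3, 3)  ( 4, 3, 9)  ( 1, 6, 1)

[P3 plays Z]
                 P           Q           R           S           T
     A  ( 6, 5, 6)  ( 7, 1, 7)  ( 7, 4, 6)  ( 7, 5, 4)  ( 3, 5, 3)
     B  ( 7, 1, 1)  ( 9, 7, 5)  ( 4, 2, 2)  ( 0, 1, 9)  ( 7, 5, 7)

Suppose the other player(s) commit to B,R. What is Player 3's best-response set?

P3 best: {Y}

u_3(X vs B,R) = 2
u_3(Y vs B,R) = 3
u_3(Z vs B,R) = 2
max payoff 3 at {Y}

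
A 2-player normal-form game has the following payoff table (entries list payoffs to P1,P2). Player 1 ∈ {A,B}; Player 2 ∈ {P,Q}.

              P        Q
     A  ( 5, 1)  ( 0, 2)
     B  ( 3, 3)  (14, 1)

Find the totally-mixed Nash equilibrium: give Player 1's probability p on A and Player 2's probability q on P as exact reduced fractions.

p=2/3, q=7/8

P1 indiff ⇒ q·5+(1-q)·0 = q·3+(1-q)·14 ⇒ q(2) = (1-q)(14) ⇒ q = 7/8
P2 indiff ⇒ p·1+(1-p)·3 = p·2+(1-p)·1 ⇒ p(-1) = (1-p)(-2) ⇒ p = 2/3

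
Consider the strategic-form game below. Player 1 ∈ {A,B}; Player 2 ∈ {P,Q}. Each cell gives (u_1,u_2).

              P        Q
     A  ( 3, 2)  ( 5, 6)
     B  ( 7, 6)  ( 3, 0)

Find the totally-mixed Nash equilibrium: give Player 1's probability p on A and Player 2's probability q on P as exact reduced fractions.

P1 indiff ⇒ q·3+(1-q)·5 = q·7+(1-q)·3 ⇒ q(-4) = (1-q)(-2) ⇒ q = 1/3
P2 indiff ⇒ p·2+(1-p)·6 = p·6+(1-p)·0 ⇒ p(-4) = (1-p)(-6) ⇒ p = 3/5

(p,q) = (3/5, 1/3)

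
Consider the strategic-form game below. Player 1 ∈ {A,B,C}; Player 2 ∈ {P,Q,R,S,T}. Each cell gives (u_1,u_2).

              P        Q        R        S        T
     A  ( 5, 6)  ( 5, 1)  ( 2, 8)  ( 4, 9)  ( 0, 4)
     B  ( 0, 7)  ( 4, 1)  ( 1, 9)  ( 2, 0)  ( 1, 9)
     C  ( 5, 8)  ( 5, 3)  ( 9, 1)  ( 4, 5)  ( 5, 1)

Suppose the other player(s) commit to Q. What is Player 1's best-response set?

u_1(A vs Q) = 5
u_1(B vs Q) = 4
u_1(C vs Q) = 5
max payoff 5 at {A,C}

argmax u_1 = {A,C}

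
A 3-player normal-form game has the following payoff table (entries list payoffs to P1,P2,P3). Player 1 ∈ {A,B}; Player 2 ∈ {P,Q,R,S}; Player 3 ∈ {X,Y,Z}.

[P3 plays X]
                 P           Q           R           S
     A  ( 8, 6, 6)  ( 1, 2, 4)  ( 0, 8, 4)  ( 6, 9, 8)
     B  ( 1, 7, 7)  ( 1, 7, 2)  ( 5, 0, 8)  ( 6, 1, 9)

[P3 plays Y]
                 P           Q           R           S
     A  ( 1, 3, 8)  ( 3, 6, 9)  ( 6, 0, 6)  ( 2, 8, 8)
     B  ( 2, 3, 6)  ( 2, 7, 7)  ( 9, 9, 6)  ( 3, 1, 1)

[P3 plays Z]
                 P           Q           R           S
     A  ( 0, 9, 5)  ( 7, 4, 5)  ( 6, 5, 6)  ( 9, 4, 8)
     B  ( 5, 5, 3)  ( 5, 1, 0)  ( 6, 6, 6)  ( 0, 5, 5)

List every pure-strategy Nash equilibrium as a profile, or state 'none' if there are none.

(A,P,X): not NE [P2→S gives 9>6; P3→Y gives 8>6]
(A,P,Y): not NE [P1→B gives 2>1; P2→S gives 8>3]
(A,P,Z): not NE [P1→B gives 5>0; P3→Y gives 8>5]
(A,Q,X): not NE [P2→S gives 9>2; P3→Y gives 9>4]
(A,Q,Y): not NE [P2→S gives 8>6]
(A,Q,Z): not NE [P2→P gives 9>4; P3→Y gives 9>5]
(A,R,X): not NE [P1→B gives 5>0; P2→S gives 9>8; P3→Z gives 6>4]
(A,R,Y): not NE [P1→B gives 9>6; P2→S gives 8>0]
(A,R,Z): not NE [P2→P gives 9>5]
(A,S,X): NE
(A,S,Y): not NE [P1→B gives 3>2]
(A,S,Z): not NE [P2→P gives 9>4]
(B,P,X): not NE [P1→A gives 8>1]
(B,P,Y): not NE [P2→R gives 9>3; P3→X gives 7>6]
(B,P,Z): not NE [P2→R gives 6>5; P3→X gives 7>3]
(B,Q,X): not NE [P3→Y gives 7>2]
(B,Q,Y): not NE [P1→A gives 3>2; P2→R gives 9>7]
(B,Q,Z): not NE [P1→A gives 7>5; P2→R gives 6>1; P3→Y gives 7>0]
(B,R,X): not NE [P2→Q gives 7>0]
(B,R,Y): not NE [P3→X gives 8>6]
(B,R,Z): not NE [P3→X gives 8>6]
(B,S,X): not NE [P2→Q gives 7>1]
(B,S,Y): not NE [P2→R gives 9>1; P3→X gives 9>1]
(B,S,Z): not NE [P1→A gives 9>0; P2→R gives 6>5; P3→X gives 9>5]

Nash profiles: (A,S,X)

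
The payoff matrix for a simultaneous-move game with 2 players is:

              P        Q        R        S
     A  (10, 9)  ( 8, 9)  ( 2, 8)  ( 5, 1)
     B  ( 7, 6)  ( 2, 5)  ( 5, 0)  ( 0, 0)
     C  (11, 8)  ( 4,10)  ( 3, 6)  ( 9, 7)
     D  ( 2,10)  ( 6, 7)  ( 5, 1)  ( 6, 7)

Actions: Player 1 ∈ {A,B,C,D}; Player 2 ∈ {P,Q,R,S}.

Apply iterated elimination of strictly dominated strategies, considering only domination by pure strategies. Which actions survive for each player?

P2 drop R (P beats it: A:9>8 B:6>0 C:8>6 D:10>1)
P1 drop B (A beats it: P:10>7 Q:8>2 S:5>0)
P2 drop S (P beats it: A:9>1 C:8>7 D:10>7)
P1 drop D (A beats it: P:10>2 Q:8>6)
P1→{A,C} P2→{P,Q}

IESDS → P1:{A,C} P2:{P,Q}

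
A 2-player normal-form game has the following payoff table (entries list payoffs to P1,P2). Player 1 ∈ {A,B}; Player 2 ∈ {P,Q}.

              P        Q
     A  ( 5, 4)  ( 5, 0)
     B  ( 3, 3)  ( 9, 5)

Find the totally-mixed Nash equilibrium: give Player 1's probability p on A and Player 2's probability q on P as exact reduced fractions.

P1 indiff ⇒ q·5+(1-q)·5 = q·3+(1-q)·9 ⇒ q(2) = (1-q)(4) ⇒ q = 2/3
P2 indiff ⇒ p·4+(1-p)·3 = p·0+(1-p)·5 ⇒ p(4) = (1-p)(2) ⇒ p = 1/3

P1 mixes 1/3 on A; P2 mixes 2/3 on P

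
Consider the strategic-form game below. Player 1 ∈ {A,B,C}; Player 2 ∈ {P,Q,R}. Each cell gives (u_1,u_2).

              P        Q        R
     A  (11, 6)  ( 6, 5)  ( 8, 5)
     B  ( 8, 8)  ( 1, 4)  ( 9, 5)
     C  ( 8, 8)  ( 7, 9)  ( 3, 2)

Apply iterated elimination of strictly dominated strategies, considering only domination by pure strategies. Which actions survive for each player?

P2 drop R (P beats it: A:6>5 B:8>5 C:8>2)
P1 drop B (A beats it: P:11>8 Q:6>1)
P1→{A,C} P2→{P,Q}

Remaining: P1:{A,C} P2:{P,Q}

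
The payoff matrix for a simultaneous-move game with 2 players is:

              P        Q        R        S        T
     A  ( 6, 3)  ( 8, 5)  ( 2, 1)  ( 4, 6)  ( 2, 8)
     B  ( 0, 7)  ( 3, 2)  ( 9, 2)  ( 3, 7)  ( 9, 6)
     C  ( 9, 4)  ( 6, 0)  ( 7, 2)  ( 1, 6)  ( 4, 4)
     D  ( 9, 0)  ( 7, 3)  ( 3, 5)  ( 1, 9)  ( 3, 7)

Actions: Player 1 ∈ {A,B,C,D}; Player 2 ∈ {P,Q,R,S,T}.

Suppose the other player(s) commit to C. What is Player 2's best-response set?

argmax u_2 = {S}

u_2(P vs C) = 4
u_2(Q vs C) = 0
u_2(R vs C) = 2
u_2(S vs C) = 6
u_2(T vs C) = 4
max payoff 6 at {S}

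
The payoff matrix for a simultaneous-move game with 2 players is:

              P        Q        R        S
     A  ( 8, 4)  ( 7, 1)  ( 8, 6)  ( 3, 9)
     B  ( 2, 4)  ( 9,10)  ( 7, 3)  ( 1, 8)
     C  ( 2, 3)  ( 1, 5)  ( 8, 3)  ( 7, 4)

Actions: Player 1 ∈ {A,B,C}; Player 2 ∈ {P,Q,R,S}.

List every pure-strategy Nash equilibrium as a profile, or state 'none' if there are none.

PSNE = {(B,Q)}

(A,P): not NE [P2→S gives 9>4]
(A,Q): not NE [P1→B gives 9>7; P2→S gives 9>1]
(A,R): not NE [P2→S gives 9>6]
(A,S): not NE [P1→C gives 7>3]
(B,P): not NE [P1→A gives 8>2; P2→Q gives 10>4]
(B,Q): NE
(B,R): not NE [P1→C gives 8>7; P2→Q gives 10>3]
(B,S): not NE [P1→C gives 7>1; P2→Q gives 10>8]
(C,P): not NE [P1→A gives 8>2; P2→Q gives 5>3]
(C,Q): not NE [P1→B gives 9>1]
(C,R): not NE [P2→Q gives 5>3]
(C,S): not NE [P2→Q gives 5>4]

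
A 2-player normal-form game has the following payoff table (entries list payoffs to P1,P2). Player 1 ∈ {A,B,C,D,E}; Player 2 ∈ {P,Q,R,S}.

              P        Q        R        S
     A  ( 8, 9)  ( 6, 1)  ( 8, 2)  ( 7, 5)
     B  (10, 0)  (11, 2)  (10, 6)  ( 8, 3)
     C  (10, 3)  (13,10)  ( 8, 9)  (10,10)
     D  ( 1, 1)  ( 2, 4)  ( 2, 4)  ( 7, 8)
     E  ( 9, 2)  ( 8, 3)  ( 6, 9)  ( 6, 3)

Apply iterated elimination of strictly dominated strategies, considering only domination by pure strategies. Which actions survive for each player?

IESDS → P1:{B,C} P2:{Q,R,S}

P1 drop A (B beats it: P:10>8 Q:11>6 R:10>8 S:8>7)
P1 drop D (B beats it: P:10>1 Q:11>2 R:10>2 S:8>7)
P1 drop E (B beats it: P:10>9 Q:11>8 R:10>6 S:8>6)
P2 drop P (Q beats it: B:2>0 C:10>3)
P1→{B,C} P2→{Q,R,S}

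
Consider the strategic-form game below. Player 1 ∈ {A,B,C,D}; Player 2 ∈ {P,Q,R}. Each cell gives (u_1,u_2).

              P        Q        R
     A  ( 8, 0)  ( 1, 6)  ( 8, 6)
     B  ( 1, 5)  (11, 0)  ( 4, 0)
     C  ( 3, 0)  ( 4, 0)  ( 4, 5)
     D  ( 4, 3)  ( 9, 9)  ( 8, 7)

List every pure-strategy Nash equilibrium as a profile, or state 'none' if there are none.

NE set: (A,R)

(A,P): not NE [P2→R gives 6>0]
(A,Q): not NE [P1→B gives 11>1]
(A,R): NE
(B,P): not NE [P1→A gives 8>1]
(B,Q): not NE [P2→P gives 5>0]
(B,R): not NE [P1→D gives 8>4; P2→P gives 5>0]
(C,P): not NE [P1→A gives 8>3; P2→R gives 5>0]
(C,Q): not NE [P1→B gives 11>4; P2→R gives 5>0]
(C,R): not NE [P1→D gives 8>4]
(D,P): not NE [P1→A gives 8>4; P2→Q gives 9>3]
(D,Q): not NE [P1→B gives 11>9]
(D,R): not NE [P2→Q gives 9>7]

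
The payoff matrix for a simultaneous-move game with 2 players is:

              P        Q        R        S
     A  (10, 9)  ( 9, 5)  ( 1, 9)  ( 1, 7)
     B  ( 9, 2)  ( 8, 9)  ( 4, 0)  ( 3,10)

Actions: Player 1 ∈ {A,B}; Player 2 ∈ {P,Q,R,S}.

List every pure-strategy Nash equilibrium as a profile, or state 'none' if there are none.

PSNE = {(A,P), (B,S)}

(A,P): NE
(A,Q): not NE [P2→R gives 9>5]
(A,R): not NE [P1→B gives 4>1]
(A,S): not NE [P1→B gives 3>1; P2→R gives 9>7]
(B,P): not NE [P1→A gives 10>9; P2→S gives 10>2]
(B,Q): not NE [P1→A gives 9>8; P2→S gives 10>9]
(B,R): not NE [P2→S gives 10>0]
(B,S): NE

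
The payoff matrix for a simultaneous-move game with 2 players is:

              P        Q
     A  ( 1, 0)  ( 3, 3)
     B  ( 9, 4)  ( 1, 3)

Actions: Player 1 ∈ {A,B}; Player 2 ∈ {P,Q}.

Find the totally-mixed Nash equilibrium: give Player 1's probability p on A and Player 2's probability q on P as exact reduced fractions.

P1 indiff ⇒ q·1+(1-q)·3 = q·9+(1-q)·1 ⇒ q(-8) = (1-q)(-2) ⇒ q = 1/5
P2 indiff ⇒ p·0+(1-p)·4 = p·3+(1-p)·3 ⇒ p(-3) = (1-p)(-1) ⇒ p = 1/4

P1 mixes 1/4 on A; P2 mixes 1/5 on P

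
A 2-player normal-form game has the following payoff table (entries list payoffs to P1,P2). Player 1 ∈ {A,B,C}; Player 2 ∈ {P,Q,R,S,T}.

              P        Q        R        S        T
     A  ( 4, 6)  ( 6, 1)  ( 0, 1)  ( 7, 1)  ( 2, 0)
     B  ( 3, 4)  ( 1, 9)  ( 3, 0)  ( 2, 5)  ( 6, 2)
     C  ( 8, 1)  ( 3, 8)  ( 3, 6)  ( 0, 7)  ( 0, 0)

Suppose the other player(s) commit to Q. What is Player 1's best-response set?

u_1(A vs Q) = 6
u_1(B vs Q) = 1
u_1(C vs Q) = 3
max payoff 6 at {A}

BR_1 = {A}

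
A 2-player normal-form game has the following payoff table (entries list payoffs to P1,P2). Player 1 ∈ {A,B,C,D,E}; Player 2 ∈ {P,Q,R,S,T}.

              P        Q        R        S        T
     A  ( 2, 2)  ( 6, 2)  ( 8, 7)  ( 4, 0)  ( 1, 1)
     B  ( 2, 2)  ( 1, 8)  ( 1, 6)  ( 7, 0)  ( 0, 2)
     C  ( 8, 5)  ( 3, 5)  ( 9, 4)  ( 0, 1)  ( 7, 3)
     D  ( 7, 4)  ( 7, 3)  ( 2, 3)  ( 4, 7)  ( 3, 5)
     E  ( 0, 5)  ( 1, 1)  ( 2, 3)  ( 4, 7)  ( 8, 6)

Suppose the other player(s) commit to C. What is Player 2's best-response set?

u_2(P vs C) = 5
u_2(Q vs C) = 5
u_2(R vs C) = 4
u_2(S vs C) = 1
u_2(T vs C) = 3
max payoff 5 at {P,Q}

argmax u_2 = {P,Q}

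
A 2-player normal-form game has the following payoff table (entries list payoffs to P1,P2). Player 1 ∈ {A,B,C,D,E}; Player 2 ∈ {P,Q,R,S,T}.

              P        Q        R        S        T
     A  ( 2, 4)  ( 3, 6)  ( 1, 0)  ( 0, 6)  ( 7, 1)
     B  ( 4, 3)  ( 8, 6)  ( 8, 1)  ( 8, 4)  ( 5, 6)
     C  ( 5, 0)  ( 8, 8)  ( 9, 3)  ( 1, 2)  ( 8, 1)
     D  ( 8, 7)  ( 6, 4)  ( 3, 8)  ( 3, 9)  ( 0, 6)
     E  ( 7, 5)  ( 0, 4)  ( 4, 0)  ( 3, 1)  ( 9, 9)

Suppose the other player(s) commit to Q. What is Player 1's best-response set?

argmax u_1 = {B,C}

u_1(A vs Q) = 3
u_1(B vs Q) = 8
u_1(C vs Q) = 8
u_1(D vs Q) = 6
u_1(E vs Q) = 0
max payoff 8 at {B,C}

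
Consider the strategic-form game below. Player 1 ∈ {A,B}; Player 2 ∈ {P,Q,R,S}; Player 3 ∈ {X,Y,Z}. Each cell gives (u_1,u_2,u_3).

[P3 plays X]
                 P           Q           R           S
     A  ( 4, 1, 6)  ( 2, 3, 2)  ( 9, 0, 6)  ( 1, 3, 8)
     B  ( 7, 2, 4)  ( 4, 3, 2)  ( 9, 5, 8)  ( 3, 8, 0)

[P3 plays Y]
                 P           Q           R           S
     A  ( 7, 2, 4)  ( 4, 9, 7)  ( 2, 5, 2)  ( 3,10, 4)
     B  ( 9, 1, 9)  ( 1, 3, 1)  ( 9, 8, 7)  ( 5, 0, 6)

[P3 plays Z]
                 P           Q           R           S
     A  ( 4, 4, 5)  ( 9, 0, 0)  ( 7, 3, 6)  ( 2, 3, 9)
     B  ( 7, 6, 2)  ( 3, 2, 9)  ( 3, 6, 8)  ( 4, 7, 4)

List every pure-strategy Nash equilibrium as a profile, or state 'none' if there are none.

(A,P,X): not NE [P1→B gives 7>4; P2→S gives 3>1]
(A,P,Y): not NE [P1→B gives 9>7; P2→S gives 10>2; P3→X gives 6>4]
(A,P,Z): not NE [P1→B gives 7>4; P3→X gives 6>5]
(A,Q,X): not NE [P1→B gives 4>2; P3→Y gives 7>2]
(A,Q,Y): not NE [P2→S gives 10>9]
(A,Q,Z): not NE [P2→P gives 4>0; P3→Y gives 7>0]
(A,R,X): not NE [P2→S gives 3>0]
(A,R,Y): not NE [P1→B gives 9>2; P2→S gives 10>5; P3→Z gives 6>2]
(A,R,Z): not NE [P2→P gives 4>3]
(A,S,X): not NE [P1→B gives 3>1; P3→Z gives 9>8]
(A,S,Y): not NE [P1→B gives 5>3; P3→Z gives 9>4]
(A,S,Z): not NE [P1→B gives 4>2; P2→P gives 4>3]
(B,P,X): not NE [P2→S gives 8>2; P3→Y gives 9>4]
(B,P,Y): not NE [P2→R gives 8>1]
(B,P,Z): not NE [P2→S gives 7>6; P3→Y gives 9>2]
(B,Q,X): not NE [P2→S gives 8>3; P3→Z gives 9>2]
(B,Q,Y): not NE [P1→A gives 4>1; P2→R gives 8>3; P3→Z gives 9>1]
(B,Q,Z): not NE [P1→A gives 9>3; P2→S gives 7>2]
(B,R,X): not NE [P2→S gives 8>5]
(B,R,Y): not NE [P3→Z gives 8>7]
(B,R,Z): not NE [P1→A gives 7>3; P2→S gives 7>6]
(B,S,X): not NE [P3→Y gives 6>0]
(B,S,Y): not NE [P2→R gives 8>0]
(B,S,Z): not NE [P3→Y gives 6>4]

PSNE: ∅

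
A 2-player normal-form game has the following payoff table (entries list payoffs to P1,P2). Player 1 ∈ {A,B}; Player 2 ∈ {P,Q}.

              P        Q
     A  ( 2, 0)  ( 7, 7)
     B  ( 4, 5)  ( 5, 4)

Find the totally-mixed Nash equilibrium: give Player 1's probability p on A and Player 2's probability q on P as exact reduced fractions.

P1 indiff ⇒ q·2+(1-q)·7 = q·4+(1-q)·5 ⇒ q(-2) = (1-q)(-2) ⇒ q = 1/2
P2 indiff ⇒ p·0+(1-p)·5 = p·7+(1-p)·4 ⇒ p(-7) = (1-p)(-1) ⇒ p = 1/8

P1 mixes 1/8 on A; P2 mixes 1/2 on P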